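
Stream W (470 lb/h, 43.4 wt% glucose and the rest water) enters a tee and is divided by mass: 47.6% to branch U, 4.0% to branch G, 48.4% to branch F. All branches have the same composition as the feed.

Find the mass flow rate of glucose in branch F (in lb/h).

Branch F total = 0.484×470 = 227.48 lb/h.
glucose in F = 0.434×227.48 = 98.726 lb/h.

98.73 lb/h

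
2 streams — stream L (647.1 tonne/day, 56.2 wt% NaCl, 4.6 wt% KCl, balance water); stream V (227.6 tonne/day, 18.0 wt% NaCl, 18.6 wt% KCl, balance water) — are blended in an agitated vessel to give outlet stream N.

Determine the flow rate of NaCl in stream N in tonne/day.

404.6 tonne/day

NaCl out = NaCl in = 647.1×0.562 + 227.6×0.180 = 404.64 tonne/day.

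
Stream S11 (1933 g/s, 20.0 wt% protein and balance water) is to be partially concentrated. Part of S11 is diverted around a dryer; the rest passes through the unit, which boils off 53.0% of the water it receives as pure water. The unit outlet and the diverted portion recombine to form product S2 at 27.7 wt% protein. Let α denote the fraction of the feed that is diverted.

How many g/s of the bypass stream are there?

665.7 g/s

All 1933×0.200 = 386.6 g/s of protein reaches S2, so S2 = 386.6/0.277 = 1395.7 g/s and vapour = 537.33 g/s.
The evaporator receives (1−α)·1933 of feed at 0.800 water and removes 0.530 of that water:
0.530×0.800×(1−α)×1933 = 537.33
(1−α) = 537.33/819.59 = 0.6556;  α = 0.3444.
Bypass flow = 0.3444×1933 = 665.71 g/s.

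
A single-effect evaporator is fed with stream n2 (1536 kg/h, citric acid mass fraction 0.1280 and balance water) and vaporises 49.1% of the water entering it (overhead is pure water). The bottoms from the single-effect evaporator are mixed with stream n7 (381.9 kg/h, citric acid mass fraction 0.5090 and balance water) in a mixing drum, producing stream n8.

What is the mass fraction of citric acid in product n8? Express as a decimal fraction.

0.3102

Vapour removed = 0.491×0.872×1536 = 657.64 kg/h; concentrate = 878.36 kg/h.
citric acid reaching the mixer = 196.61 (from concentrate) + 381.9×0.509 = 391 kg/h.
Product flow = 878.36 + 381.9 = 1260.3 kg/h; citric acid fraction = 0.3102.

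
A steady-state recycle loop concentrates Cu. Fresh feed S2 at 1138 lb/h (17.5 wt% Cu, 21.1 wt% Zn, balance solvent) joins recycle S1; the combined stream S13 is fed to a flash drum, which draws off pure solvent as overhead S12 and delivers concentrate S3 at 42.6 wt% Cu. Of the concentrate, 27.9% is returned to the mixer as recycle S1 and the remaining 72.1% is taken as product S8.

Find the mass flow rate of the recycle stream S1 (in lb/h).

180.9 lb/h

Overall Cu balance (none leaves overhead): Cu in fresh feed = Cu in product, i.e. 1138×0.175 = (1−0.279)·S3·0.426.
S3 = 199.15/(0.426×0.721) = 648.39 lb/h.
Recycle S1 = 0.279×648.39 = 180.9 lb/h.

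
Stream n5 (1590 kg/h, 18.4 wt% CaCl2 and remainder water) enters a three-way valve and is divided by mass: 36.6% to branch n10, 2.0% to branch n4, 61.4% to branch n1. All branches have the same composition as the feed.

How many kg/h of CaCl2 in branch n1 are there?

179.6 kg/h

Branch n1 total = 0.614×1590 = 976.26 kg/h.
CaCl2 in n1 = 0.184×976.26 = 179.63 kg/h.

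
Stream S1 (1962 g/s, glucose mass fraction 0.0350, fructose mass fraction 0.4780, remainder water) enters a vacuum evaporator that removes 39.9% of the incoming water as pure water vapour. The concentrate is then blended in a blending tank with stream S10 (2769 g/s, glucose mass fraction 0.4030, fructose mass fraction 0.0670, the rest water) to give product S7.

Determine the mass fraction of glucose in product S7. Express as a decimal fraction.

0.2723

Vapour removed = 0.399×0.487×1962 = 381.24 g/s; concentrate = 1580.8 g/s.
glucose reaching the mixer = 68.67 (from concentrate) + 2769×0.403 = 1184.6 g/s.
Product flow = 1580.8 + 2769 = 4349.8 g/s; glucose fraction = 0.2723.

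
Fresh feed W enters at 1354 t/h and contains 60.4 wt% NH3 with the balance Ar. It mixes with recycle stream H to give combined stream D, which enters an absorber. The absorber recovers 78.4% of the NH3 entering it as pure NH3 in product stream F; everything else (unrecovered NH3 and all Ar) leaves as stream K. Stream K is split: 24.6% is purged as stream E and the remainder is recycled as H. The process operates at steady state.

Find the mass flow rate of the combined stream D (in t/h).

3157 t/h

Ar enters only via W and leaves only via the purge: 1354×0.396 = 0.246×(Ar in K), and the absorber passes all Ar, so Ar in D = Ar in K = 2179.6 t/h.
NH3 in D: m_A = 1354×0.604 + (1−0.246)·(1−0.784)·m_A, so m_A = 817.82/0.8371 = 976.92 t/h.
D = 976.92 + 2179.6 = 3156.5 t/h.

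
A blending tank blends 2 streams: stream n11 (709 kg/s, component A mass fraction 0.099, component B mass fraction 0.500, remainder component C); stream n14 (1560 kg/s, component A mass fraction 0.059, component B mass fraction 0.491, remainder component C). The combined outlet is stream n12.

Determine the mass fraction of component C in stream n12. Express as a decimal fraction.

0.435

Total flow out = 709 + 1560 = 2269 kg/s.
component C in = 709×0.401 + 1560×0.450 = 986.31 kg/s.
component C mass fraction in n12 = 986.31/2269 = 0.435.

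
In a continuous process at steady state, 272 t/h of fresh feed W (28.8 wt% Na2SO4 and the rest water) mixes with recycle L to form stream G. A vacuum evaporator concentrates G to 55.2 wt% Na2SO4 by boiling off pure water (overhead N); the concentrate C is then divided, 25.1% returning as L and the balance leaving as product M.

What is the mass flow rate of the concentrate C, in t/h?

Overall Na2SO4 balance (none leaves overhead): Na2SO4 in fresh feed = Na2SO4 in product, i.e. 272×0.288 = (1−0.251)·C·0.552.
C = 78.336/(0.552×0.749) = 189.47 t/h.

189.5 t/h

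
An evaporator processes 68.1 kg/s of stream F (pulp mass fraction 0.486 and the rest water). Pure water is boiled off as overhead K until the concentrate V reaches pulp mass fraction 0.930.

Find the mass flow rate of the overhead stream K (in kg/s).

pulp is conserved: 68.1×0.486 = 33.097 kg/s all reports to the concentrate.
Concentrate = 33.097/(target fraction) = 35.588 kg/s.
Overhead = 68.1 − 35.588 = 32.512 kg/s.

32.51 kg/s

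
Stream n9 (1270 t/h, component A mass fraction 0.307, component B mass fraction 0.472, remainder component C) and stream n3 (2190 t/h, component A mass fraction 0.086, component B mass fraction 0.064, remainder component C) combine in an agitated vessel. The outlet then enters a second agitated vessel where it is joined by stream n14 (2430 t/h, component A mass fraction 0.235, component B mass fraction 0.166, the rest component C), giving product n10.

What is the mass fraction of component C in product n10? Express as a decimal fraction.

Overall, product flow = 5890 t/h.
component C in = 1270×0.221 + 2190×0.850 + 2430×0.599 = 3597.7 t/h.
component C fraction in n10 = 0.611.

0.611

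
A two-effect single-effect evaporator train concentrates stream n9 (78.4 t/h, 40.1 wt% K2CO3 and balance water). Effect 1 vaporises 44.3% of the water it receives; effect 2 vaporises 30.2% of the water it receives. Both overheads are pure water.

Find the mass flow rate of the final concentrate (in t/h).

water in feed = 78.4×0.599 = 46.962 t/h.
After stage 1: water left = (1−0.443)×46.962 = 26.158; stream total = 57.596 t/h.
After stage 2: water left = (1−0.302)×26.158 = 18.258; final concentrate = 49.696 t/h.

49.7 t/h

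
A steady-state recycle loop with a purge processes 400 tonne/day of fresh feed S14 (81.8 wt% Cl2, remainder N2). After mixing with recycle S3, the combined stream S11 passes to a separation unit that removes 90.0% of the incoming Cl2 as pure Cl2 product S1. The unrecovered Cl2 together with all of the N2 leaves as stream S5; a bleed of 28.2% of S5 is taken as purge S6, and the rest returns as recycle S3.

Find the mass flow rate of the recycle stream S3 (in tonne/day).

N2 enters only via S14 and leaves only via the purge: 400×0.182 = 0.282×(N2 in S5), and the separation unit passes all N2, so N2 in S11 = N2 in S5 = 258.16 tonne/day.
Cl2 in S11: m_A = 400×0.818 + (1−0.282)·(1−0.900)·m_A, so m_A = 327.2/0.9282 = 352.51 tonne/day.
S5 = (1−0.900)×352.51 + 258.16 = 293.41 tonne/day.
Recycle S3 = (1−0.282)×293.41 = 210.67 tonne/day.

210.7 tonne/day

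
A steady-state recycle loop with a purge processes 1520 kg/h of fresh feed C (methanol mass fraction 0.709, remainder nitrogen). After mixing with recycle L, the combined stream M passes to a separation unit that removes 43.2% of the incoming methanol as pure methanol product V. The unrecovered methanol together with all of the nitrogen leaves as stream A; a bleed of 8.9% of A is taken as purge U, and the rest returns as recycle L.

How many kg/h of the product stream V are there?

964.8 kg/h

methanol in M: m_A = 1520×0.709 + (1−0.089)·(1−0.432)·m_A, so m_A = 1077.7/0.4826 = 2233.3 kg/h.
Product V = 0.432×2233.3 = 964.78 kg/h.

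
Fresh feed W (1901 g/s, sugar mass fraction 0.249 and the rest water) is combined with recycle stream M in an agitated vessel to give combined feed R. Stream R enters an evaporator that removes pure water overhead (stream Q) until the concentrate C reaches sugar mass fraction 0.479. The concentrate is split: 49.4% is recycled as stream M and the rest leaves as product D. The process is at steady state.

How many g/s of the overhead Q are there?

912.8 g/s

Overall sugar balance (none leaves overhead): sugar in fresh feed = sugar in product, i.e. 1901×0.249 = (1−0.494)·C·0.479.
C = 473.35/(0.479×0.506) = 1953 g/s.
Recycle M = 0.494×1953 = 964.77 g/s.
Combined feed R = 1901 + 964.77 = 2865.8 g/s.
Overhead Q = R − C = 2865.8 − 1953 = 912.8 g/s.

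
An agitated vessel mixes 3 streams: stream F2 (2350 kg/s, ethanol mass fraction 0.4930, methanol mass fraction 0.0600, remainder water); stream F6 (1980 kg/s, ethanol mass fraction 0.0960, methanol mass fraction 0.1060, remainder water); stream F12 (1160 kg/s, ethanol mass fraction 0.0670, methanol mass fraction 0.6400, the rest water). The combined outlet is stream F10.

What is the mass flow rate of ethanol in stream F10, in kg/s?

1426 kg/s

ethanol out = ethanol in = 2350×0.493 + 1980×0.096 + 1160×0.067 = 1426.3 kg/s.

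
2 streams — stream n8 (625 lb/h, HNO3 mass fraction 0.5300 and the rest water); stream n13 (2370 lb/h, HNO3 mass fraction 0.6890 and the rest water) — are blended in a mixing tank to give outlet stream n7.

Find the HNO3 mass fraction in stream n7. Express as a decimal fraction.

Total flow out = 625 + 2370 = 2995 lb/h.
HNO3 in = 625×0.530 + 2370×0.689 = 1964.2 lb/h.
HNO3 mass fraction in n7 = 1964.2/2995 = 0.6558.

0.6558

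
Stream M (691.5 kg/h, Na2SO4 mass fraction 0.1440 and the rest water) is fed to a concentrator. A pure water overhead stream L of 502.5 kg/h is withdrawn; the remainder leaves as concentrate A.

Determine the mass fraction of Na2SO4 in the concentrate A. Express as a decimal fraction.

Na2SO4 is not removed: 691.5×0.144 = 99.576 kg/h of Na2SO4 enters A.
Concentrate = 691.5 − 502.5 = 189 kg/h.
Mass fraction = 99.576/189 = 0.5269.

0.5269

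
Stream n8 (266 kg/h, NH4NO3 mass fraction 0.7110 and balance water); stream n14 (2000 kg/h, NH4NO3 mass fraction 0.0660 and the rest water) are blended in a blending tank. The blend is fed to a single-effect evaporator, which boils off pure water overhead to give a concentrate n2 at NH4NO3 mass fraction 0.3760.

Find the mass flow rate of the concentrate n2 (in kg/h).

854.1 kg/h

NH4NO3 entering = 266×0.711 + 2000×0.066 = 321.13 kg/h.
All NH4NO3 reports to n2, so n2 = 321.13/0.376 = 854.06 kg/h.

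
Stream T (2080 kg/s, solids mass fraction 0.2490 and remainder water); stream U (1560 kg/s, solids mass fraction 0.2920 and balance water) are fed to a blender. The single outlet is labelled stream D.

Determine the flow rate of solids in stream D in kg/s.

973.4 kg/s

solids out = solids in = 2080×0.249 + 1560×0.292 = 973.44 kg/s.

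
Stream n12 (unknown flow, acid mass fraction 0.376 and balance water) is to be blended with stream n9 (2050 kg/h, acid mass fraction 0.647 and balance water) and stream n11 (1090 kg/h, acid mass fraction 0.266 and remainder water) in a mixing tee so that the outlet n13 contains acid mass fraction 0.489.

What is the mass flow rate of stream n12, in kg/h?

715.3 kg/h

Let n12 be the unknown flow. Total out = 3140 + n12.
acid balance: 1616.3 + 0.376·n12 = 0.489·(3140 + n12)
(0.376 − 0.489)·n12 = 0.489×3140 − 1616.3 = -80.83
n12 = -80.83 / -0.113 = 715.31 kg/h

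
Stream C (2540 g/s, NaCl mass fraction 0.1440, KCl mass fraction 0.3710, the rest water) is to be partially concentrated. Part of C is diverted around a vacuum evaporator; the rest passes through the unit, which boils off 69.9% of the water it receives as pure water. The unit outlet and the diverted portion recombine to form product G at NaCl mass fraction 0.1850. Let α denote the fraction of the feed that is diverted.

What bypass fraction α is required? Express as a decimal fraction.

0.346

All 2540×0.144 = 365.76 g/s of NaCl reaches G, so G = 365.76/0.185 = 1977.1 g/s and vapour = 562.92 g/s.
The evaporator receives (1−α)·2540 of feed at 0.485 water and removes 0.699 of that water:
0.699×0.485×(1−α)×2540 = 562.92
(1−α) = 562.92/861.1 = 0.6537;  α = 0.3463.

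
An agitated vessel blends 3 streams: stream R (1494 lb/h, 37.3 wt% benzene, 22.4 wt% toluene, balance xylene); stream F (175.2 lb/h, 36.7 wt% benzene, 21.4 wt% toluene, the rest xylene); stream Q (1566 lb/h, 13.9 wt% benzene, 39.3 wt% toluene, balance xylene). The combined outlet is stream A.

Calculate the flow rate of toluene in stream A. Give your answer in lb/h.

987.6 lb/h

toluene out = toluene in = 1494×0.224 + 175.2×0.214 + 1566×0.393 = 987.59 lb/h.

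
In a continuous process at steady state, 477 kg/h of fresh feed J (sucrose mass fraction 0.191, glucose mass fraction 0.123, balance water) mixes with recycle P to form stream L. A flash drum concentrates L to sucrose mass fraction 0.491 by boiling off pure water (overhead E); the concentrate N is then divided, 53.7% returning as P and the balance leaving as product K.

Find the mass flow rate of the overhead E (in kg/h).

Overall sucrose balance (none leaves overhead): sucrose in fresh feed = sucrose in product, i.e. 477×0.191 = (1−0.537)·N·0.491.
N = 91.107/(0.491×0.463) = 400.76 kg/h.
Recycle P = 0.537×400.76 = 215.21 kg/h.
Combined feed L = 477 + 215.21 = 692.21 kg/h.
Overhead E = L − N = 692.21 − 400.76 = 291.45 kg/h.

291.4 kg/h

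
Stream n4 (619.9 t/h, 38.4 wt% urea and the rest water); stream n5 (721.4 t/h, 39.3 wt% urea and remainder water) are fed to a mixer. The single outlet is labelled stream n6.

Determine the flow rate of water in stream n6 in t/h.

819.7 t/h

water out = water in = 619.9×0.616 + 721.4×0.607 = 819.75 t/h.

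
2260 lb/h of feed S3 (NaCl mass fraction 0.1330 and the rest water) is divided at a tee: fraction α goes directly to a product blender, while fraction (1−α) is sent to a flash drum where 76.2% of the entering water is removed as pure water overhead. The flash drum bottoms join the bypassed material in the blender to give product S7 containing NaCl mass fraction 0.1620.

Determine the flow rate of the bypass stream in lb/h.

All 2260×0.133 = 300.58 lb/h of NaCl reaches S7, so S7 = 300.58/0.162 = 1855.4 lb/h and vapour = 404.57 lb/h.
The evaporator receives (1−α)·2260 of feed at 0.867 water and removes 0.762 of that water:
0.762×0.867×(1−α)×2260 = 404.57
(1−α) = 404.57/1493.1 = 0.2710;  α = 0.7290.
Bypass flow = 0.7290×2260 = 1647.6 lb/h.

1648 lb/h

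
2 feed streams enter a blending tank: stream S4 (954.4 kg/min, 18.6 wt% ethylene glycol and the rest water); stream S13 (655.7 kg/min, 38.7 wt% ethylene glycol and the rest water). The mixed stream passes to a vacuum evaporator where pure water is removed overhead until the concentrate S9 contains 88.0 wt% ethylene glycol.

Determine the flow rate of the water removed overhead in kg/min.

ethylene glycol entering = 954.4×0.186 + 655.7×0.387 = 431.27 kg/min.
All ethylene glycol reports to S9, so S9 = 431.27/0.880 = 490.08 kg/min.
Total feed = 1610.1 kg/min; overhead = 1610.1 − 490.08 = 1120 kg/min.

1120 kg/min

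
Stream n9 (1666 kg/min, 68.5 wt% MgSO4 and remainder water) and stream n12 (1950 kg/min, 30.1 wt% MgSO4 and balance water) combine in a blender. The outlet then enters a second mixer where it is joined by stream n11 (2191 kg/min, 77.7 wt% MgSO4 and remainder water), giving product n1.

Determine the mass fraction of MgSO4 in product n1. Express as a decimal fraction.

Overall, product flow = 5807 kg/min.
MgSO4 in = 1666×0.685 + 1950×0.301 + 2191×0.777 = 3430.6 kg/min.
MgSO4 fraction in n1 = 0.5908.

0.5908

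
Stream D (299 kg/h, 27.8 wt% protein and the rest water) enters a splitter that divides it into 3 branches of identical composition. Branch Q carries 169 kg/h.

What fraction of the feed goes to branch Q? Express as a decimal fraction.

Fraction to Q = 169/299 = 0.5652.

0.565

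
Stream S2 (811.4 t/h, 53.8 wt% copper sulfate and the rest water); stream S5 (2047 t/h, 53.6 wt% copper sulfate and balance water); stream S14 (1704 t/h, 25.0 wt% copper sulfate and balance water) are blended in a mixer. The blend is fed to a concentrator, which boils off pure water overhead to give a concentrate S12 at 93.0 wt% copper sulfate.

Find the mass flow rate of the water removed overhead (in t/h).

copper sulfate entering = 811.4×0.538 + 2047×0.536 + 1704×0.250 = 1959.7 t/h.
All copper sulfate reports to S12, so S12 = 1959.7/0.930 = 2107.2 t/h.
Total feed = 4562.4 t/h; overhead = 4562.4 − 2107.2 = 2455.2 t/h.

2455 t/h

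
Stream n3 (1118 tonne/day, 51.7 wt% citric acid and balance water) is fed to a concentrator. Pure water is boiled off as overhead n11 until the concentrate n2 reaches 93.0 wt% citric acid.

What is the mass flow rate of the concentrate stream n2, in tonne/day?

621.5 tonne/day

citric acid is conserved: 1118×0.517 = 578.01 tonne/day all reports to the concentrate.
Concentrate = 578.01/(target fraction) = 621.51 tonne/day.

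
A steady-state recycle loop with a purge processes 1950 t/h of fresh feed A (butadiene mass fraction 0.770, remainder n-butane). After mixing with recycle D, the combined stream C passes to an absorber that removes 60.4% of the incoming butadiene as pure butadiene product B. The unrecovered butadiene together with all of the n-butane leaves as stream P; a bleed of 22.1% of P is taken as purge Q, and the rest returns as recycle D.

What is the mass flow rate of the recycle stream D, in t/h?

2251 t/h

n-butane enters only via A and leaves only via the purge: 1950×0.230 = 0.221×(n-butane in P), and the absorber passes all n-butane, so n-butane in C = n-butane in P = 2029.4 t/h.
butadiene in C: m_A = 1950×0.770 + (1−0.221)·(1−0.604)·m_A, so m_A = 1501.5/0.6915 = 2171.3 t/h.
P = (1−0.604)×2171.3 + 2029.4 = 2889.3 t/h.
Recycle D = (1−0.221)×2889.3 = 2250.7 t/h.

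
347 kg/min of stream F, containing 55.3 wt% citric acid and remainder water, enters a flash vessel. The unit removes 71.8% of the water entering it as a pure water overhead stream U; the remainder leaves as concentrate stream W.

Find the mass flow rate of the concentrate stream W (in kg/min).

water entering = 347×0.447 = 155.11 kg/min; overhead removed = 0.718×155.11 = 111.37 kg/min.
Concentrate = 347 − 111.37 = 235.63 kg/min.

235.6 kg/min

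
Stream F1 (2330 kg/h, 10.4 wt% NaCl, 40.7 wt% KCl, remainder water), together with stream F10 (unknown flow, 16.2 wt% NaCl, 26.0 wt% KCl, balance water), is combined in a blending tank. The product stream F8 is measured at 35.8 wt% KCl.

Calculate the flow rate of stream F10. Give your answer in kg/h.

1165 kg/h

Let F10 be the unknown flow. Total out = 2330 + F10.
KCl balance: 948.31 + 0.260·F10 = 0.358·(2330 + F10)
(0.260 − 0.358)·F10 = 0.358×2330 − 948.31 = -114.17
F10 = -114.17 / -0.098 = 1165 kg/h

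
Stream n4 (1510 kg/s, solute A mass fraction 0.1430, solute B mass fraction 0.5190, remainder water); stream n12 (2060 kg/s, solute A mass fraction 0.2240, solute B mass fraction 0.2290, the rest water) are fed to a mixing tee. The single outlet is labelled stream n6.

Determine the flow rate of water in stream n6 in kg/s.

1637 kg/s

water out = water in = 1510×0.338 + 2060×0.547 = 1637.2 kg/s.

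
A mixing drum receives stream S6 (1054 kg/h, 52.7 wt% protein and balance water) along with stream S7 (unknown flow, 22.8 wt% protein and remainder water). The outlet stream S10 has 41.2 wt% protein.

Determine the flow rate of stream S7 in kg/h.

Let S7 be the unknown flow. Total out = 1054 + S7.
protein balance: 555.46 + 0.228·S7 = 0.412·(1054 + S7)
(0.228 − 0.412)·S7 = 0.412×1054 − 555.46 = -121.21
S7 = -121.21 / -0.184 = 658.75 kg/h

658.8 kg/h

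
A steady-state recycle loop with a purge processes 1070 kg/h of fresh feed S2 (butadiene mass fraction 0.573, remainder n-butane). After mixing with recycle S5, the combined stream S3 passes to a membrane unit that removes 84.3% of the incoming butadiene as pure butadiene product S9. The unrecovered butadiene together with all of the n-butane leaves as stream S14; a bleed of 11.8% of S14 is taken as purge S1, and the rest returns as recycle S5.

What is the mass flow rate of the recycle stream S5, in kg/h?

3514 kg/h

n-butane enters only via S2 and leaves only via the purge: 1070×0.427 = 0.118×(n-butane in S14), and the membrane unit passes all n-butane, so n-butane in S3 = n-butane in S14 = 3871.9 kg/h.
butadiene in S3: m_A = 1070×0.573 + (1−0.118)·(1−0.843)·m_A, so m_A = 613.11/0.8615 = 711.66 kg/h.
S14 = (1−0.843)×711.66 + 3871.9 = 3983.7 kg/h.
Recycle S5 = (1−0.118)×3983.7 = 3513.6 kg/h.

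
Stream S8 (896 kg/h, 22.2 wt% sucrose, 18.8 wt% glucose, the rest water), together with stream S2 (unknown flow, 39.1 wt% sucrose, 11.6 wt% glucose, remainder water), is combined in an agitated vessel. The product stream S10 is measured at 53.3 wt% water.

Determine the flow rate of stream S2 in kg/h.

Let S2 be the unknown flow. Total out = 896 + S2.
water balance: 528.64 + 0.493·S2 = 0.533·(896 + S2)
(0.493 − 0.533)·S2 = 0.533×896 − 528.64 = -51.072
S2 = -51.072 / -0.040 = 1276.8 kg/h

1277 kg/h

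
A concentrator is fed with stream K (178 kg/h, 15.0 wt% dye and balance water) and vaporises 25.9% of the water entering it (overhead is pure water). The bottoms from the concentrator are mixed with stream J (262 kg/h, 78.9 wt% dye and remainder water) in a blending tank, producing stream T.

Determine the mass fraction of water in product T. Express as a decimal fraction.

0.418

Vapour removed = 0.259×0.850×178 = 39.187 kg/h; concentrate = 138.81 kg/h.
water reaching the mixer = 112.11 (from concentrate) + 262×0.211 = 167.4 kg/h.
Product flow = 138.81 + 262 = 400.81 kg/h; water fraction = 0.418.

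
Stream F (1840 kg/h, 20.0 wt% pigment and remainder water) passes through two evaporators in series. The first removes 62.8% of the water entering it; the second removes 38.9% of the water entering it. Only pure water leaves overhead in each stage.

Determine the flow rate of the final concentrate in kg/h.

702.6 kg/h

water in feed = 1840×0.800 = 1472 kg/h.
After stage 1: water left = (1−0.628)×1472 = 547.58; stream total = 915.58 kg/h.
After stage 2: water left = (1−0.389)×547.58 = 334.57; final concentrate = 702.57 kg/h.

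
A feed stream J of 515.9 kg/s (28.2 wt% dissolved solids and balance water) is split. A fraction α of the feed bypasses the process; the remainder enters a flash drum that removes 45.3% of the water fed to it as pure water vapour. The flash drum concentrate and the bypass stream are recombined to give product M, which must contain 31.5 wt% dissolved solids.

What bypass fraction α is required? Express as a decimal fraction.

0.678

All 515.9×0.282 = 145.48 kg/s of dissolved solids reaches M, so M = 145.48/0.315 = 461.85 kg/s and vapour = 54.047 kg/s.
The evaporator receives (1−α)·515.9 of feed at 0.718 water and removes 0.453 of that water:
0.453×0.718×(1−α)×515.9 = 54.047
(1−α) = 54.047/167.8 = 0.3221;  α = 0.6779.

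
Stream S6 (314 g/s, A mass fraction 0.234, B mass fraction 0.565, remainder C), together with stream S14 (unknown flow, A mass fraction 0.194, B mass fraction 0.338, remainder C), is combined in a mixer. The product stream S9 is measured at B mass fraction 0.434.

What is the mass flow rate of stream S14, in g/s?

Let S14 be the unknown flow. Total out = 314 + S14.
B balance: 177.41 + 0.338·S14 = 0.434·(314 + S14)
(0.338 − 0.434)·S14 = 0.434×314 − 177.41 = -41.134
S14 = -41.134 / -0.096 = 428.48 g/s

428.5 g/s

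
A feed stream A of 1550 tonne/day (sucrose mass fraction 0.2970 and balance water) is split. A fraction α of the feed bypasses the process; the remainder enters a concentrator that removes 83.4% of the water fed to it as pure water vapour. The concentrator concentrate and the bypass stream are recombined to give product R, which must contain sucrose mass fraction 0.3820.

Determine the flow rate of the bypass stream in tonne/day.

All 1550×0.297 = 460.35 tonne/day of sucrose reaches R, so R = 460.35/0.382 = 1205.1 tonne/day and vapour = 344.9 tonne/day.
The evaporator receives (1−α)·1550 of feed at 0.703 water and removes 0.834 of that water:
0.834×0.703×(1−α)×1550 = 344.9
(1−α) = 344.9/908.77 = 0.3795;  α = 0.6205.
Bypass flow = 0.6205×1550 = 961.74 tonne/day.

961.7 tonne/day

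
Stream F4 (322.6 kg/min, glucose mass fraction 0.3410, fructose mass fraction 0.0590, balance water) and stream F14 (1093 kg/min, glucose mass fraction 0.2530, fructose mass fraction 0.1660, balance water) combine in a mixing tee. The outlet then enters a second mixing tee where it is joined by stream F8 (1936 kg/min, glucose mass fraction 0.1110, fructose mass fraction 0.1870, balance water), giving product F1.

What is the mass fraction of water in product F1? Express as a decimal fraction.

0.6527

Overall, product flow = 3351.6 kg/min.
water in = 322.6×0.600 + 1093×0.581 + 1936×0.702 = 2187.7 kg/min.
water fraction in F1 = 0.6527.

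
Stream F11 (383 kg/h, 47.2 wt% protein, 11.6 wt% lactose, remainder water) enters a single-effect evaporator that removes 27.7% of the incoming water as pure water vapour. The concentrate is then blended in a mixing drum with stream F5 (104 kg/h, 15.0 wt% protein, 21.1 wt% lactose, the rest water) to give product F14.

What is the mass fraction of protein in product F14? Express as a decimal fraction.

0.4430

Vapour removed = 0.277×0.412×383 = 43.709 kg/h; concentrate = 339.29 kg/h.
protein reaching the mixer = 180.78 (from concentrate) + 104×0.150 = 196.38 kg/h.
Product flow = 339.29 + 104 = 443.29 kg/h; protein fraction = 0.4430.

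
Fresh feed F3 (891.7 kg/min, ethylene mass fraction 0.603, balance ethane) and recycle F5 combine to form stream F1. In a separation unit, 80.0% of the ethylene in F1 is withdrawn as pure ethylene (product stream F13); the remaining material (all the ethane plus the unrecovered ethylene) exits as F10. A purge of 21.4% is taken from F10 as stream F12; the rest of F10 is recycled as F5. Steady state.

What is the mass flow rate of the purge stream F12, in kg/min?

ethane enters only via F3 and leaves only via the purge: 891.7×0.397 = 0.214×(ethane in F10), and the separation unit passes all ethane, so ethane in F1 = ethane in F10 = 1654.2 kg/min.
ethylene in F1: m_A = 891.7×0.603 + (1−0.214)·(1−0.800)·m_A, so m_A = 537.7/0.8428 = 637.99 kg/min.
F10 = (1−0.800)×637.99 + 1654.2 = 1781.8 kg/min.
Purge F12 = 0.214×1781.8 = 381.31 kg/min.

381.3 kg/min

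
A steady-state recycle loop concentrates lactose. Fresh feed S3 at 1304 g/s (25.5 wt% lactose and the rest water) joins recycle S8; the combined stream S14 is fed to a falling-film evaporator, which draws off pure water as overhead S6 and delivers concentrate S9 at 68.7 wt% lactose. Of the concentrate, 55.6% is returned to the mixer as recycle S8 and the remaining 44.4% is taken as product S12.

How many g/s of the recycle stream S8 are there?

606.1 g/s

Overall lactose balance (none leaves overhead): lactose in fresh feed = lactose in product, i.e. 1304×0.255 = (1−0.556)·S9·0.687.
S9 = 332.52/(0.687×0.444) = 1090.1 g/s.
Recycle S8 = 0.556×1090.1 = 606.11 g/s.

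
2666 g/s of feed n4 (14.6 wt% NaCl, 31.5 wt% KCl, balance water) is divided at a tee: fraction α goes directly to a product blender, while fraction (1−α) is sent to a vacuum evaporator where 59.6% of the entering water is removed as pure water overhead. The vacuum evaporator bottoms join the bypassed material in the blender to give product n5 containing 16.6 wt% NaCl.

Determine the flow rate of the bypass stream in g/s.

1666 g/s

All 2666×0.146 = 389.24 g/s of NaCl reaches n5, so n5 = 389.24/0.166 = 2344.8 g/s and vapour = 321.2 g/s.
The evaporator receives (1−α)·2666 of feed at 0.539 water and removes 0.596 of that water:
0.596×0.539×(1−α)×2666 = 321.2
(1−α) = 321.2/856.44 = 0.3750;  α = 0.6250.
Bypass flow = 0.6250×2666 = 1666.1 g/s.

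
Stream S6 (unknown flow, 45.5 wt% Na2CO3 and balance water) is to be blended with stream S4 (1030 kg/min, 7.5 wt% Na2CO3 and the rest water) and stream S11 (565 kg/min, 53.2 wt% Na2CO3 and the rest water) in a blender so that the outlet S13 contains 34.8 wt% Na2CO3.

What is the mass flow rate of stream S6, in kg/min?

1656 kg/min

Let S6 be the unknown flow. Total out = 1595 + S6.
Na2CO3 balance: 377.83 + 0.455·S6 = 0.348·(1595 + S6)
(0.455 − 0.348)·S6 = 0.348×1595 − 377.83 = 177.23
S6 = 177.23 / 0.107 = 1656.4 kg/min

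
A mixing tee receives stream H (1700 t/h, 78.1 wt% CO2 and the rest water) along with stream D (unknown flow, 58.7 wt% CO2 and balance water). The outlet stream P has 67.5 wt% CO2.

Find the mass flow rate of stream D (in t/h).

2048 t/h

Let D be the unknown flow. Total out = 1700 + D.
CO2 balance: 1327.7 + 0.587·D = 0.675·(1700 + D)
(0.587 − 0.675)·D = 0.675×1700 − 1327.7 = -180.2
D = -180.2 / -0.088 = 2047.7 t/h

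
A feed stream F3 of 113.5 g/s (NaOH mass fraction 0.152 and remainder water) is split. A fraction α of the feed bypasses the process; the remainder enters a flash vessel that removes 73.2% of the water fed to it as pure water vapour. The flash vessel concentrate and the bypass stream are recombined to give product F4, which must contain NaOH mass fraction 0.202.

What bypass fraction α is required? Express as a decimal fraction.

0.601

All 113.5×0.152 = 17.252 g/s of NaOH reaches F4, so F4 = 17.252/0.202 = 85.406 g/s and vapour = 28.094 g/s.
The evaporator receives (1−α)·113.5 of feed at 0.848 water and removes 0.732 of that water:
0.732×0.848×(1−α)×113.5 = 28.094
(1−α) = 28.094/70.454 = 0.3988;  α = 0.6012.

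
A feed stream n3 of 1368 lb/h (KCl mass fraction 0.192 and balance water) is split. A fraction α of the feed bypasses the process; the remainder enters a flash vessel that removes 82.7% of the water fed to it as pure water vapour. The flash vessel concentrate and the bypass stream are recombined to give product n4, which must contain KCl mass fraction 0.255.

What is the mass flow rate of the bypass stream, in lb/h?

862.2 lb/h

All 1368×0.192 = 262.66 lb/h of KCl reaches n4, so n4 = 262.66/0.255 = 1030 lb/h and vapour = 337.98 lb/h.
The evaporator receives (1−α)·1368 of feed at 0.808 water and removes 0.827 of that water:
0.827×0.808×(1−α)×1368 = 337.98
(1−α) = 337.98/914.12 = 0.3697;  α = 0.6303.
Bypass flow = 0.6303×1368 = 862.21 lb/h.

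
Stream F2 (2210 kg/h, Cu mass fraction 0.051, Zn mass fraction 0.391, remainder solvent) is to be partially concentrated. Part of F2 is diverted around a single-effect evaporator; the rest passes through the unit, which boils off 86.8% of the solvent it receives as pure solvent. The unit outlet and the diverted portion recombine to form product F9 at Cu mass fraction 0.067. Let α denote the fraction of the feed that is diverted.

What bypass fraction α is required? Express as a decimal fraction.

All 2210×0.051 = 112.71 kg/h of Cu reaches F9, so F9 = 112.71/0.067 = 1682.2 kg/h and vapour = 527.76 kg/h.
The evaporator receives (1−α)·2210 of feed at 0.558 solvent and removes 0.868 of that solvent:
0.868×0.558×(1−α)×2210 = 527.76
(1−α) = 527.76/1070.4 = 0.4931;  α = 0.5069.

0.507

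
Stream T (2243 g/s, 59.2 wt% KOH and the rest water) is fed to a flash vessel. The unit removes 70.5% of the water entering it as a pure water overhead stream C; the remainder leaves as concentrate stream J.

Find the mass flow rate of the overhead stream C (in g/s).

645.2 g/s

water entering = 2243×0.408 = 915.14 g/s; overhead removed = 0.705×915.14 = 645.18 g/s.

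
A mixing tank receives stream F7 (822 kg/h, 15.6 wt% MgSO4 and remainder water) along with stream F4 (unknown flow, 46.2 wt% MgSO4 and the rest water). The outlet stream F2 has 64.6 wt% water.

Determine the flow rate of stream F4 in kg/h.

Let F4 be the unknown flow. Total out = 822 + F4.
water balance: 693.77 + 0.538·F4 = 0.646·(822 + F4)
(0.538 − 0.646)·F4 = 0.646×822 − 693.77 = -162.76
F4 = -162.76 / -0.108 = 1507 kg/h

1507 kg/h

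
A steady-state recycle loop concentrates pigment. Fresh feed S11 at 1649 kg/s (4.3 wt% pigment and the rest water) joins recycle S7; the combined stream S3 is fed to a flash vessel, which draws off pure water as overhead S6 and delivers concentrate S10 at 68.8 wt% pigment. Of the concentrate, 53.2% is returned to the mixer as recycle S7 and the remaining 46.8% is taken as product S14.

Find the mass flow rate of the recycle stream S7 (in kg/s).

Overall pigment balance (none leaves overhead): pigment in fresh feed = pigment in product, i.e. 1649×0.043 = (1−0.532)·S10·0.688.
S10 = 70.907/(0.688×0.468) = 220.22 kg/s.
Recycle S7 = 0.532×220.22 = 117.16 kg/s.

117.2 kg/s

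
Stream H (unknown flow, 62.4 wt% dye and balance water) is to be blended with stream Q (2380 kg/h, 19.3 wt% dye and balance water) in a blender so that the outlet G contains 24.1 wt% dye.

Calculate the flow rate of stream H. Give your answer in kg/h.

Let H be the unknown flow. Total out = 2380 + H.
dye balance: 459.34 + 0.624·H = 0.241·(2380 + H)
(0.624 − 0.241)·H = 0.241×2380 − 459.34 = 114.24
H = 114.24 / 0.383 = 298.28 kg/h

298.3 kg/h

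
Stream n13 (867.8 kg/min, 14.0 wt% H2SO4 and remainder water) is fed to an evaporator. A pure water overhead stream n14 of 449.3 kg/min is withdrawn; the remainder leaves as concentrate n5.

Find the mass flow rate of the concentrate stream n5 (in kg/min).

Concentrate = 867.8 − 449.3 = 418.5 kg/min.

418.5 kg/min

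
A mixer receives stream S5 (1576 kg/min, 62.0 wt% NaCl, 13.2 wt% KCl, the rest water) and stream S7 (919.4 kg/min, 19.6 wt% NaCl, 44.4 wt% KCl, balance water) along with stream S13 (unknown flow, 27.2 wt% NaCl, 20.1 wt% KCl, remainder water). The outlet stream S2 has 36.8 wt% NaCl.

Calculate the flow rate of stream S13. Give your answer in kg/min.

Let S13 be the unknown flow. Total out = 2495.4 + S13.
NaCl balance: 1157.3 + 0.272·S13 = 0.368·(2495.4 + S13)
(0.272 − 0.368)·S13 = 0.368×2495.4 − 1157.3 = -239.02
S13 = -239.02 / -0.096 = 2489.7 kg/min

2490 kg/min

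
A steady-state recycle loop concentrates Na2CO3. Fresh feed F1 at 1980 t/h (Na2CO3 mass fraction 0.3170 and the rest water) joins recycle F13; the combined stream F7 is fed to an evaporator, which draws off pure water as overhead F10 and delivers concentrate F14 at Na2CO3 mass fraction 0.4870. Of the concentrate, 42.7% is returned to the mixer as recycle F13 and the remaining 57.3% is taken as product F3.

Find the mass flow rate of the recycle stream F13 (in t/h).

960.4 t/h

Overall Na2CO3 balance (none leaves overhead): Na2CO3 in fresh feed = Na2CO3 in product, i.e. 1980×0.317 = (1−0.427)·F14·0.487.
F14 = 627.66/(0.487×0.573) = 2249.3 t/h.
Recycle F13 = 0.427×2249.3 = 960.44 t/h.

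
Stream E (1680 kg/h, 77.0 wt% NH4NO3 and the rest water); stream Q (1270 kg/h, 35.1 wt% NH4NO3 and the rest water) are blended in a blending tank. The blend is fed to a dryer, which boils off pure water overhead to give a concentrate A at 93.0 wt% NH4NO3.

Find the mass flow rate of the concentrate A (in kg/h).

1870 kg/h

NH4NO3 entering = 1680×0.770 + 1270×0.351 = 1739.4 kg/h.
All NH4NO3 reports to A, so A = 1739.4/0.930 = 1870.3 kg/h.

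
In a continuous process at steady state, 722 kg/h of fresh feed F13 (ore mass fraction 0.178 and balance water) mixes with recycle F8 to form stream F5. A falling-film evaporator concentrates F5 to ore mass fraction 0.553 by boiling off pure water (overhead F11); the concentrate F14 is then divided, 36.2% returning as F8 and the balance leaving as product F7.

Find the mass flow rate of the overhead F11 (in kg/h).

Overall ore balance (none leaves overhead): ore in fresh feed = ore in product, i.e. 722×0.178 = (1−0.362)·F14·0.553.
F14 = 128.52/(0.553×0.638) = 364.26 kg/h.
Recycle F8 = 0.362×364.26 = 131.86 kg/h.
Combined feed F5 = 722 + 131.86 = 853.86 kg/h.
Overhead F11 = F5 − F14 = 853.86 − 364.26 = 489.6 kg/h.

489.6 kg/h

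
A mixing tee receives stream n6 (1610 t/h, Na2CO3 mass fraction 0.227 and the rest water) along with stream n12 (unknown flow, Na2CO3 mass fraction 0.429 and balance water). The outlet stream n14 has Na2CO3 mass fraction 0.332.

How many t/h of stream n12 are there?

1743 t/h

Let n12 be the unknown flow. Total out = 1610 + n12.
Na2CO3 balance: 365.47 + 0.429·n12 = 0.332·(1610 + n12)
(0.429 − 0.332)·n12 = 0.332×1610 − 365.47 = 169.05
n12 = 169.05 / 0.097 = 1742.8 t/h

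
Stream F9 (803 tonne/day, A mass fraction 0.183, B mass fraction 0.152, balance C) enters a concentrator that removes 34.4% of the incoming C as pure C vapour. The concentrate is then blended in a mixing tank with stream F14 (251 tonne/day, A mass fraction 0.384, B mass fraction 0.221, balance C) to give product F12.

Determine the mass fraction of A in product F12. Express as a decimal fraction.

0.280

Vapour removed = 0.344×0.665×803 = 183.69 tonne/day; concentrate = 619.31 tonne/day.
A reaching the mixer = 146.95 (from concentrate) + 251×0.384 = 243.33 tonne/day.
Product flow = 619.31 + 251 = 870.31 tonne/day; A fraction = 0.280.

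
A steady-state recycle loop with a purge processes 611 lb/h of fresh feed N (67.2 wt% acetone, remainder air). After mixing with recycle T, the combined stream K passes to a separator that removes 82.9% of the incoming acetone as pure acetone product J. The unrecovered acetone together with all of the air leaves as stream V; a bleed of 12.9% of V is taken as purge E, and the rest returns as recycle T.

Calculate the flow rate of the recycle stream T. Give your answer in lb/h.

air enters only via N and leaves only via the purge: 611×0.328 = 0.129×(air in V), and the separator passes all air, so air in K = air in V = 1553.6 lb/h.
acetone in K: m_A = 611×0.672 + (1−0.129)·(1−0.829)·m_A, so m_A = 410.59/0.8511 = 482.45 lb/h.
V = (1−0.829)×482.45 + 1553.6 = 1636 lb/h.
Recycle T = (1−0.129)×1636 = 1425 lb/h.

1425 lb/h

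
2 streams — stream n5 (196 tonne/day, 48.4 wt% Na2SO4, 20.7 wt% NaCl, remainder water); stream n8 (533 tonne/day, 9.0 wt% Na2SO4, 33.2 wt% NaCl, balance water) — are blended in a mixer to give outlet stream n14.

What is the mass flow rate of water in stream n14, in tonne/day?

368.6 tonne/day

water out = water in = 196×0.309 + 533×0.578 = 368.64 tonne/day.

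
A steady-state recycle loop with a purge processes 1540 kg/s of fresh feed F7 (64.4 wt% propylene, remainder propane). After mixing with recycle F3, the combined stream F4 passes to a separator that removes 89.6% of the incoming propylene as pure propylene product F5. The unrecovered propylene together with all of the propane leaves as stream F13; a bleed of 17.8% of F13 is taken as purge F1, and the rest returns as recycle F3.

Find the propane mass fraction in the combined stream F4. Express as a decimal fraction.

propane enters only via F7 and leaves only via the purge: 1540×0.356 = 0.178×(propane in F13), and the separator passes all propane, so propane in F4 = propane in F13 = 3080 kg/s.
propylene in F4: m_A = 1540×0.644 + (1−0.178)·(1−0.896)·m_A, so m_A = 991.76/0.9145 = 1084.5 kg/s.
F4 = 1084.5 + 3080 = 4164.5 kg/s.
propane fraction in F4 = 3080/4164.5 = 0.740.

0.740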